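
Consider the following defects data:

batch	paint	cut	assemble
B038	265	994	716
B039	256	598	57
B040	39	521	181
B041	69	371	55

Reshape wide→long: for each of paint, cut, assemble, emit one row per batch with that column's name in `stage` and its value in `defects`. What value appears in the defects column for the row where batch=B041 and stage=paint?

69

Unpivoting turns each (batch, wide-column) pair into one long row.
The wide cell at row B041, column paint holds 69, so the long row (B041, paint) has defects=69.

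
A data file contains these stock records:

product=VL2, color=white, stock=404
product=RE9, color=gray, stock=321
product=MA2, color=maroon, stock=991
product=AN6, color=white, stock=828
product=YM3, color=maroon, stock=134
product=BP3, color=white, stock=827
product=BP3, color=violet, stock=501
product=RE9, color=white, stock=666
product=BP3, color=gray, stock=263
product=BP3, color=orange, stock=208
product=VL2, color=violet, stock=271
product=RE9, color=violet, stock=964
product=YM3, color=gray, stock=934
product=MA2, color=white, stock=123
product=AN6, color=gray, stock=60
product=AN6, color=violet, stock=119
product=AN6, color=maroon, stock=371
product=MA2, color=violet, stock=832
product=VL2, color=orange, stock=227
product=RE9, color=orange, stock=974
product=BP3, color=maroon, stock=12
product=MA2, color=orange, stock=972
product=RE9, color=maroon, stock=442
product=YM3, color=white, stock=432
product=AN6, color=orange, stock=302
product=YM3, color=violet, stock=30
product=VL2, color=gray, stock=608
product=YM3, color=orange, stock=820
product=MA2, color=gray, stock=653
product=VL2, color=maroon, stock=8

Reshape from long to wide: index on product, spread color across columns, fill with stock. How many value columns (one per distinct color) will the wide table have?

5 distinct color values: gray, violet, white, maroon, orange.

5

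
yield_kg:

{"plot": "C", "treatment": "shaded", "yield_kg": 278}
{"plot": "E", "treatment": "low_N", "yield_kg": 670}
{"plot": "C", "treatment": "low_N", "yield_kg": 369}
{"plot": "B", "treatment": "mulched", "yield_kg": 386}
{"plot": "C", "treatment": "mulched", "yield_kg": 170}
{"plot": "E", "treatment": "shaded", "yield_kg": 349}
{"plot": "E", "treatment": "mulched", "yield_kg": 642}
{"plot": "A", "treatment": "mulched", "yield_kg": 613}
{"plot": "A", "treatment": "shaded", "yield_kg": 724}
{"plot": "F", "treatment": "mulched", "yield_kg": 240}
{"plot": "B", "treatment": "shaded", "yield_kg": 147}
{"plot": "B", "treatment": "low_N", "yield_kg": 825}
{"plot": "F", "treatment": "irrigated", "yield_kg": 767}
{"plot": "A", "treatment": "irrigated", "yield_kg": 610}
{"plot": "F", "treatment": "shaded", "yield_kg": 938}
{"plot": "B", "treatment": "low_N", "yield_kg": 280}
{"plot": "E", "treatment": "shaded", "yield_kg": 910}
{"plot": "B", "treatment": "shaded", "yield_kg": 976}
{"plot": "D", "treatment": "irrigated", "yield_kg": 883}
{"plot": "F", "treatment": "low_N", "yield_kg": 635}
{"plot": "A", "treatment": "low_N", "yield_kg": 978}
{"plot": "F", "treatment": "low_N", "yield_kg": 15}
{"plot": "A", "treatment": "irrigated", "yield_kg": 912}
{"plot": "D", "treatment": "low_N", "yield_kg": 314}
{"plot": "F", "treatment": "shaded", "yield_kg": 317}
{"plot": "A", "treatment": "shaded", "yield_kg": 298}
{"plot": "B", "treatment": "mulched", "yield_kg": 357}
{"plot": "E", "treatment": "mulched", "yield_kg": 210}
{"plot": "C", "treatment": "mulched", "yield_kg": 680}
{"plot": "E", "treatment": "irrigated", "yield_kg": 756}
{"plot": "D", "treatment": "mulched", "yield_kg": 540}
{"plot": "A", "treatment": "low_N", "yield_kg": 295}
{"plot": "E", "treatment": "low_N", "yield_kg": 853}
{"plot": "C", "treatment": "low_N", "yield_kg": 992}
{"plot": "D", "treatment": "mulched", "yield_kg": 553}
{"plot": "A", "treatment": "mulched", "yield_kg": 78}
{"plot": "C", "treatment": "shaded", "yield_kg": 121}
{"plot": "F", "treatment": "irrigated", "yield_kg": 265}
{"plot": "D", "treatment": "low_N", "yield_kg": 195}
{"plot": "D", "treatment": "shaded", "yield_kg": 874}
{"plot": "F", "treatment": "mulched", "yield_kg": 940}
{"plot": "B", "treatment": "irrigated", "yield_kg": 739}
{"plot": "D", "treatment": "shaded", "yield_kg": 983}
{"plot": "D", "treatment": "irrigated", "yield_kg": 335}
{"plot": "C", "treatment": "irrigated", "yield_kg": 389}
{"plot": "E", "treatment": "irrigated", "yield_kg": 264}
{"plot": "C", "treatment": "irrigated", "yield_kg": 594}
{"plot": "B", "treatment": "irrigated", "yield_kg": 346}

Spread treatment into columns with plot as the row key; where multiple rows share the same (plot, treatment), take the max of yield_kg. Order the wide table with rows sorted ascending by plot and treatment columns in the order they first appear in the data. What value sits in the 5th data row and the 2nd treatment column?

With rows sorted ascending by plot, row 5 is plot=E. treatment columns in first-appearance order: shaded, low_N, mulched, irrigated; column 2 is low_N.
Long rows with plot=E, treatment=low_N: max(670, 853) = 853.

853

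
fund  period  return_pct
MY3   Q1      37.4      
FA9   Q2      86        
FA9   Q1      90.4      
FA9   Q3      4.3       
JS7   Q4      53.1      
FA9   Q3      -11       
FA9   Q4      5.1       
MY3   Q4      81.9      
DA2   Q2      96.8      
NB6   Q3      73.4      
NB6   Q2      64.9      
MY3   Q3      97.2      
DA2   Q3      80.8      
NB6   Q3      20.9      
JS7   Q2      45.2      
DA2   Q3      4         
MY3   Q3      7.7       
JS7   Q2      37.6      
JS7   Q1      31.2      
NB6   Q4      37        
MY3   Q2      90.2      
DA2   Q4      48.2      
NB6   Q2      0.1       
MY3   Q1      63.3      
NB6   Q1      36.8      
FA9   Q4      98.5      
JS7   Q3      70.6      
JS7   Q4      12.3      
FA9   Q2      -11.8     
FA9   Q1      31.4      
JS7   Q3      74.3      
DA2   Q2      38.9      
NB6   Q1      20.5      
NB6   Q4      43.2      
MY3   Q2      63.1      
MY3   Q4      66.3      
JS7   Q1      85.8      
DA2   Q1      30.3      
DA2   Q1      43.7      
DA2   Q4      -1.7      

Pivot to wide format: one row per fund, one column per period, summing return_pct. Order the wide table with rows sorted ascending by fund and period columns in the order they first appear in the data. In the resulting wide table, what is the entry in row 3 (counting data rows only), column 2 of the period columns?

With rows sorted ascending by fund, row 3 is fund=JS7. period columns in first-appearance order: Q1, Q2, Q3, Q4; column 2 is Q2.
Long rows with fund=JS7, period=Q2: 45.2 + 37.6 = 82.8.

82.8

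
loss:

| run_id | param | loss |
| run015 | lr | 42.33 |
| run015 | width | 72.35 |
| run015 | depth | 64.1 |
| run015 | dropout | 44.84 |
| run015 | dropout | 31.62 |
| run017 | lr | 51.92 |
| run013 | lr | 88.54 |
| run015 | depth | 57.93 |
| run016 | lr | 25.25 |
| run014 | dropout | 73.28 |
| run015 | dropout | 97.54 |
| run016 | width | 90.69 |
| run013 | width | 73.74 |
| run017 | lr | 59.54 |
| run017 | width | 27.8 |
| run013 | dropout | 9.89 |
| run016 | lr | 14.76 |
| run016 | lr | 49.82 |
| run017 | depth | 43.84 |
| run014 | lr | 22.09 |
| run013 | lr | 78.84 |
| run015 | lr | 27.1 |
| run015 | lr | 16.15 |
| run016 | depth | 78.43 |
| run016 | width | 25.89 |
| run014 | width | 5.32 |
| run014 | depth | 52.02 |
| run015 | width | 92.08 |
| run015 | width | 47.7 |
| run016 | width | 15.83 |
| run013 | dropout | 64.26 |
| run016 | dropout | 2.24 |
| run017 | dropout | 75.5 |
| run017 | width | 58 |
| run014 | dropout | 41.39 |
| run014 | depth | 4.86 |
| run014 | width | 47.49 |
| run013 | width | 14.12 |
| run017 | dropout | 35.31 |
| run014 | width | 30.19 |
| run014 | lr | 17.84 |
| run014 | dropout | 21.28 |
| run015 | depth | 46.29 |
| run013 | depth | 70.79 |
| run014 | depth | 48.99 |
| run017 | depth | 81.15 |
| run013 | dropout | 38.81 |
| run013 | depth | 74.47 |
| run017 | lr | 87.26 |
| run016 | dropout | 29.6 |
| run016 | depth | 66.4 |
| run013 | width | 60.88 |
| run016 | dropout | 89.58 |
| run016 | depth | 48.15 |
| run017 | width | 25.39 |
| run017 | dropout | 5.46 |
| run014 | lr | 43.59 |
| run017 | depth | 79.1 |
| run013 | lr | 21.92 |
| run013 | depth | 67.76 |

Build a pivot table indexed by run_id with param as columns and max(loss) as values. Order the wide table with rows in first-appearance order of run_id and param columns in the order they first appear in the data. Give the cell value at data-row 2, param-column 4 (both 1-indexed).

75.5

With rows in first-appearance order of run_id, row 2 is run_id=run017. param columns in first-appearance order: lr, width, depth, dropout; column 4 is dropout.
Long rows with run_id=run017, param=dropout: max(75.5, 35.31, 5.46) = 75.5.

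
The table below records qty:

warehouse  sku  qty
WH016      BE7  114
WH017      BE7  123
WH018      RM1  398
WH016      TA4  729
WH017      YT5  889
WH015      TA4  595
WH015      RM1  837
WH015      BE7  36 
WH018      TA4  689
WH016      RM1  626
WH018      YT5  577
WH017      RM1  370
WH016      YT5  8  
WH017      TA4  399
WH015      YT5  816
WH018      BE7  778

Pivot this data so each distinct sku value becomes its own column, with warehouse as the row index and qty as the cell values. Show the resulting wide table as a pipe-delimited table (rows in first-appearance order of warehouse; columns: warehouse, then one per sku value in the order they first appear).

Columns: warehouse plus the 4 distinct sku values (BE7, RM1, TA4, YT5).
For example, row WH016 column BE7 takes qty=114 from the long row (WH016, BE7).

| warehouse | BE7 | RM1 | TA4 | YT5 |
| WH016 | 114 | 626 | 729 | 8 |
| WH017 | 123 | 370 | 399 | 889 |
| WH018 | 778 | 398 | 689 | 577 |
| WH015 | 36 | 837 | 595 | 816 |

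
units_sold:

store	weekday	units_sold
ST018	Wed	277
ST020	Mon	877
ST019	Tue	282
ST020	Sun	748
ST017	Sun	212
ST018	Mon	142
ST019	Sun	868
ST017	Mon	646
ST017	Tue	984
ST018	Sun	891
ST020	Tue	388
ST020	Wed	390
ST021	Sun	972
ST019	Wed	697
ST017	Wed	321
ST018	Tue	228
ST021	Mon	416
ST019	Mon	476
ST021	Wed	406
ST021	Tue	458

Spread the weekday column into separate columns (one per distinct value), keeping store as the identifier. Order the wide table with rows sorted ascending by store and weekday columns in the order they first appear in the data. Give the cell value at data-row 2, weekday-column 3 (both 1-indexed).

228

With rows sorted ascending by store, row 2 is store=ST018. weekday columns in first-appearance order: Wed, Mon, Tue, Sun; column 3 is Tue.
Long rows with store=ST018, weekday=Tue: units_sold = 228.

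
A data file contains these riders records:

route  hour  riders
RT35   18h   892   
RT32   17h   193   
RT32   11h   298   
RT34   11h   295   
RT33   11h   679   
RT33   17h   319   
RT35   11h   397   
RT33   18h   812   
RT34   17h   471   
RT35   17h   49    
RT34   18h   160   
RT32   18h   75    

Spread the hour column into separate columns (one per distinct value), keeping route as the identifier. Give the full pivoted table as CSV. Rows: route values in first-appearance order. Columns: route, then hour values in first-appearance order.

route,18h,17h,11h
RT35,892,49,397
RT32,75,193,298
RT34,160,471,295
RT33,812,319,679

Columns: route plus the 3 distinct hour values (18h, 17h, 11h).
For example, row RT35 column 18h takes riders=892 from the long row (RT35, 18h).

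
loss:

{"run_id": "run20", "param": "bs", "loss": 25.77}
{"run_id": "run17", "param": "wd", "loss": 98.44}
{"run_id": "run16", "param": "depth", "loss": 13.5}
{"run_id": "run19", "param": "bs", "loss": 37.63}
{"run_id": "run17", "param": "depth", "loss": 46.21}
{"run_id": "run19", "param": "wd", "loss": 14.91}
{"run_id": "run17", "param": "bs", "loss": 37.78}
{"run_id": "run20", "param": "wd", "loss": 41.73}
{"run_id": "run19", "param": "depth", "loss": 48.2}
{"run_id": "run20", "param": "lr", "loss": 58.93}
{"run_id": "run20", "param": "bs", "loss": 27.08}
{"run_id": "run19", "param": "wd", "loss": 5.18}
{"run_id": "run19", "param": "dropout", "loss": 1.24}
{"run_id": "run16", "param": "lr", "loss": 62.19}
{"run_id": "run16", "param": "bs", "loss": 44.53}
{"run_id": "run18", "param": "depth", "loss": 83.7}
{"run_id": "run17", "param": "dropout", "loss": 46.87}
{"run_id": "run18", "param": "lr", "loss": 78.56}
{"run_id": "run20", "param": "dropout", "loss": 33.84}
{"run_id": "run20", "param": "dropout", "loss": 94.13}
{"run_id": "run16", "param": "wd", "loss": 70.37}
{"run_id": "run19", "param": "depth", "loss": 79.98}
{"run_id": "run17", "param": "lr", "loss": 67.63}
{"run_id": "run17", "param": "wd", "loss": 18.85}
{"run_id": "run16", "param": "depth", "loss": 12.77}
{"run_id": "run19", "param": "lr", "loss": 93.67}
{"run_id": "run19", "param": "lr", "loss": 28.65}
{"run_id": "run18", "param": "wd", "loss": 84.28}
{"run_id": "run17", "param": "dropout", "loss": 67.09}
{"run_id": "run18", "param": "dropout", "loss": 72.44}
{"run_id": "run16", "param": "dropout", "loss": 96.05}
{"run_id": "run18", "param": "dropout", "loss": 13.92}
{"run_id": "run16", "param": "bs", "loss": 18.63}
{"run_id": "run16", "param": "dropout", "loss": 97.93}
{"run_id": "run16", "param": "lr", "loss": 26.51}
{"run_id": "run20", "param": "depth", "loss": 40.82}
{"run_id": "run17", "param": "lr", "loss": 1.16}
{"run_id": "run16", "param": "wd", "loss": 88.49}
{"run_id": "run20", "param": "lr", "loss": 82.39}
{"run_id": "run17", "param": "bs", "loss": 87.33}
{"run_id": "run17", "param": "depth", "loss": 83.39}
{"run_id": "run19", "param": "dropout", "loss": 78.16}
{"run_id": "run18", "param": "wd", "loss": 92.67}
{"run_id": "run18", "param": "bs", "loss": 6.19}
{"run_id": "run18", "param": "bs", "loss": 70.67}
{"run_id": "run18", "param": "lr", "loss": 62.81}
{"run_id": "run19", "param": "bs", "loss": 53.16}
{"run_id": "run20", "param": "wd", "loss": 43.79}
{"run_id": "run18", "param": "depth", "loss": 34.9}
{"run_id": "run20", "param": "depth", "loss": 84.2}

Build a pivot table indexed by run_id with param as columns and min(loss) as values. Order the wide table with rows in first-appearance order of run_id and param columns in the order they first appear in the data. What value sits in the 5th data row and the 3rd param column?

With rows in first-appearance order of run_id, row 5 is run_id=run18. param columns in first-appearance order: bs, wd, depth, lr, dropout; column 3 is depth.
Long rows with run_id=run18, param=depth: min(83.7, 34.9) = 34.9.

34.9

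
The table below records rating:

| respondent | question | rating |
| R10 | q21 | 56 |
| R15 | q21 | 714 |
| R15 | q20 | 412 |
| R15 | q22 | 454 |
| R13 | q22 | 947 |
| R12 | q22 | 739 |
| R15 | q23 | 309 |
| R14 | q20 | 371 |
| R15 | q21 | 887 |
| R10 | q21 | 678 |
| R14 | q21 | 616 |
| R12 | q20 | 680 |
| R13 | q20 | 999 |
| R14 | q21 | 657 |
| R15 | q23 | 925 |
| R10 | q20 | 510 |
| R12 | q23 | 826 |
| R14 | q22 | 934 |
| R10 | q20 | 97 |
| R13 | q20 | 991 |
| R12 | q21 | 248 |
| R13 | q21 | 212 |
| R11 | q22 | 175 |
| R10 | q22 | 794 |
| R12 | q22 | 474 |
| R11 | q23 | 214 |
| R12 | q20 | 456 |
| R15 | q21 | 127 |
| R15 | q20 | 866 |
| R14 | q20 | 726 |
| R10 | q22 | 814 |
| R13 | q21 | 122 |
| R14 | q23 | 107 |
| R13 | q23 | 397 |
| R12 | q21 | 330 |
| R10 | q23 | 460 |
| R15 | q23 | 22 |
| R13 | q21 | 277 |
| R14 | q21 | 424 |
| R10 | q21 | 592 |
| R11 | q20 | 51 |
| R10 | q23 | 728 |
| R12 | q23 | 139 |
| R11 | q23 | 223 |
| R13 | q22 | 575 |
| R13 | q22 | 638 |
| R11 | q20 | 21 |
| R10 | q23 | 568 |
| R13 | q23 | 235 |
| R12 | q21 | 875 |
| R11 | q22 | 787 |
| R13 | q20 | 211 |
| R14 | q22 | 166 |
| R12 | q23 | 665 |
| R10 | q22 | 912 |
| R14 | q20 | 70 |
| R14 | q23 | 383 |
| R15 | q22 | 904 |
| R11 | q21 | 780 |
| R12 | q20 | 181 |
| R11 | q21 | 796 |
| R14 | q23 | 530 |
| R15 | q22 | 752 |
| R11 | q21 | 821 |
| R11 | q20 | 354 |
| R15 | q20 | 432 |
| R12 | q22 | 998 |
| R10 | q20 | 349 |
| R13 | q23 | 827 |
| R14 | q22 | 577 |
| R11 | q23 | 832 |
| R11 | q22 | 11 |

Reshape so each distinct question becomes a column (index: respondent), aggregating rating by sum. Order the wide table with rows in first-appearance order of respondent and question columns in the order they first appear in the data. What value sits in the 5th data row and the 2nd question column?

With rows in first-appearance order of respondent, row 5 is respondent=R14. question columns in first-appearance order: q21, q20, q22, q23; column 2 is q20.
Long rows with respondent=R14, question=q20: 371 + 726 + 70 = 1167.

1167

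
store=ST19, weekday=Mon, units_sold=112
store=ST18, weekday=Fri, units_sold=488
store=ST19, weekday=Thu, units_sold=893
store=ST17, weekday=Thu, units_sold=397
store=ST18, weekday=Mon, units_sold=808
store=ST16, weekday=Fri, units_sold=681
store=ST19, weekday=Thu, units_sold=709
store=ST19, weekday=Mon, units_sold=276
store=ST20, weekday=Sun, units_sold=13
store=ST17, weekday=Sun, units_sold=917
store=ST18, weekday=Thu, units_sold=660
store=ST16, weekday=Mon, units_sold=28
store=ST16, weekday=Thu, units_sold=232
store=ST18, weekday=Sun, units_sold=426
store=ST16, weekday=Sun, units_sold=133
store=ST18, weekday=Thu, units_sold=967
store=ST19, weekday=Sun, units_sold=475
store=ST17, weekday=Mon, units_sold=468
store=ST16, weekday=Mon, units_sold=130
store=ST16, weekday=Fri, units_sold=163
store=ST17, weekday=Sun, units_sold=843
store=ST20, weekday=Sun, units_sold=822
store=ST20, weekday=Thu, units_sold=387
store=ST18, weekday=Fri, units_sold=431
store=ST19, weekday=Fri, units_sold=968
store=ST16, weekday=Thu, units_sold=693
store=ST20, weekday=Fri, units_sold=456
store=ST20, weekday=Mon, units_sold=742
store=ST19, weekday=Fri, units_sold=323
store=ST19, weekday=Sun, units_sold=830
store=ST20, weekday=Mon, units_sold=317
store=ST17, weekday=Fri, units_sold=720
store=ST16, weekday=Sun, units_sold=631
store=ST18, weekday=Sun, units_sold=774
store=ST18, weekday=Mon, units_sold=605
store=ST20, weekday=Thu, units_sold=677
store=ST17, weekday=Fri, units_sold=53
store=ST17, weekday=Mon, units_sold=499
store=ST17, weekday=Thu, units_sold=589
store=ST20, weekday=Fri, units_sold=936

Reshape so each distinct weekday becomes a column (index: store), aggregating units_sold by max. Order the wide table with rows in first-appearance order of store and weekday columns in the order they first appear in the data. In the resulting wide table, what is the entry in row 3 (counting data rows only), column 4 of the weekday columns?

917

With rows in first-appearance order of store, row 3 is store=ST17. weekday columns in first-appearance order: Mon, Fri, Thu, Sun; column 4 is Sun.
Long rows with store=ST17, weekday=Sun: max(917, 843) = 917.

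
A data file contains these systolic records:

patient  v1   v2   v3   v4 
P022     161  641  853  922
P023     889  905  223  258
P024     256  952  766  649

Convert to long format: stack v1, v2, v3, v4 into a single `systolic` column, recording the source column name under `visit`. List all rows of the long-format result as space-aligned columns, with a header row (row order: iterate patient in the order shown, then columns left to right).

Each (patient, column) pair becomes one row: 3 × 4 = 12 rows.
For example, (P022, v1) → systolic=161.

patient  visit  systolic
P022     v1     161     
P022     v2     641     
P022     v3     853     
P022     v4     922     
P023     v1     889     
P023     v2     905     
P023     v3     223     
P023     v4     258     
P024     v1     256     
P024     v2     952     
P024     v3     766     
P024     v4     649     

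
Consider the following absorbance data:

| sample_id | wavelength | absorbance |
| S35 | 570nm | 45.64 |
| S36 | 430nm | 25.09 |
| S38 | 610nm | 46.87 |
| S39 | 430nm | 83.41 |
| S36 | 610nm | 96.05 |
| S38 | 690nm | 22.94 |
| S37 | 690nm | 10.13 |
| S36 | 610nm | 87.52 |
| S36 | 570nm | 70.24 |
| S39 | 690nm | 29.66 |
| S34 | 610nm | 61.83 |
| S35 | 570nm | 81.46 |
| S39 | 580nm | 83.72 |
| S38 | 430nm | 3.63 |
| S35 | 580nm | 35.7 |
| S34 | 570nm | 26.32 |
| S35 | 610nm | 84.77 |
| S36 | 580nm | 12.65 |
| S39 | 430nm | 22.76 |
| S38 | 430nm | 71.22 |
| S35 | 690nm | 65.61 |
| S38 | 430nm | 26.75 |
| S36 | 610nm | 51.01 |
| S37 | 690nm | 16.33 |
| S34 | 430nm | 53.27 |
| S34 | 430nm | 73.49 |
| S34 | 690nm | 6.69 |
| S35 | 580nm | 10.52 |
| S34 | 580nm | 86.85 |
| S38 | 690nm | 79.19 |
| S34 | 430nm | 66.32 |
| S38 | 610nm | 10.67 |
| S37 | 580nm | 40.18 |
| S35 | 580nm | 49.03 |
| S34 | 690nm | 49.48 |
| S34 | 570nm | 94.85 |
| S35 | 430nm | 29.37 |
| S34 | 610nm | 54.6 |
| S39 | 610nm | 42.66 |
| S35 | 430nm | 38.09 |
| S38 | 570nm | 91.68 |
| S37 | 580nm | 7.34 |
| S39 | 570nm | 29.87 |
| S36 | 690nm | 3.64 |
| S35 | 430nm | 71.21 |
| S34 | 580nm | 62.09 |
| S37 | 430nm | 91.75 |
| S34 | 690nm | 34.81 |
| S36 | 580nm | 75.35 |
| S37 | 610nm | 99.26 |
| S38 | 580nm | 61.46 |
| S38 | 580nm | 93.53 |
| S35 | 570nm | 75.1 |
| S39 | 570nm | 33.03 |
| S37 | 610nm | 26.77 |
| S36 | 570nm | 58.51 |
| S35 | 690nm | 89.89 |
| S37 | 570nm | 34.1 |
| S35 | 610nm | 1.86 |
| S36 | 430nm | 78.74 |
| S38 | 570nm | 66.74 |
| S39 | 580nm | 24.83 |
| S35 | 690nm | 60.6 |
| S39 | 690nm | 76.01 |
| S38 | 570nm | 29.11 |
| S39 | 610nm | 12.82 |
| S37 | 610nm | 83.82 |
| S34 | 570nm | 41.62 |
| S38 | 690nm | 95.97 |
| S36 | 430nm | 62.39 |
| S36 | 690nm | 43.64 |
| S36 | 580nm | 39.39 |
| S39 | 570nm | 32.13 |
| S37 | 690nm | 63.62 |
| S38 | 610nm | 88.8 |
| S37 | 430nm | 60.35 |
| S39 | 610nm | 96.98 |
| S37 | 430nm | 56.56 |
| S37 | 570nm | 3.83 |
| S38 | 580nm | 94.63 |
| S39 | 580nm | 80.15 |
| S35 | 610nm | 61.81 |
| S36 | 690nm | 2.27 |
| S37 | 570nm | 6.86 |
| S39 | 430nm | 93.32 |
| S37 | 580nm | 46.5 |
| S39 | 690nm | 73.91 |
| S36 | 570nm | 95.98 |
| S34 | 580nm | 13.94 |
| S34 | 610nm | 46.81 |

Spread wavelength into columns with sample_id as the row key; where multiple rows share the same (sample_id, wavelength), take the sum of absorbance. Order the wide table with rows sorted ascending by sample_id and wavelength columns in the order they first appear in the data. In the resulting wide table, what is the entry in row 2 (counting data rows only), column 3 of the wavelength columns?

148.44

With rows sorted ascending by sample_id, row 2 is sample_id=S35. wavelength columns in first-appearance order: 570nm, 430nm, 610nm, 690nm, 580nm; column 3 is 610nm.
Long rows with sample_id=S35, wavelength=610nm: 84.77 + 1.86 + 61.81 = 148.44.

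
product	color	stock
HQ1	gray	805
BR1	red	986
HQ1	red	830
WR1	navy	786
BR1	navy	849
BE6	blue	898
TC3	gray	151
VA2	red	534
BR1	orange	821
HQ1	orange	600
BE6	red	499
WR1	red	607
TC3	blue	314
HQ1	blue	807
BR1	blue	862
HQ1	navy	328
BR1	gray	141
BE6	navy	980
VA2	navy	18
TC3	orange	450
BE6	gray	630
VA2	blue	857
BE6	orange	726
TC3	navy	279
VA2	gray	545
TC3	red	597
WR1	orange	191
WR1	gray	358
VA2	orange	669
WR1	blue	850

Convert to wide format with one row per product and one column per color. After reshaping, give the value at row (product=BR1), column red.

986

Wide layout: rows indexed by product, columns are the 5 distinct color values (gray, red, navy, blue, orange).
Cell (product=BR1, color=red) draws from the long row where product=BR1 and color=red, which has stock=986.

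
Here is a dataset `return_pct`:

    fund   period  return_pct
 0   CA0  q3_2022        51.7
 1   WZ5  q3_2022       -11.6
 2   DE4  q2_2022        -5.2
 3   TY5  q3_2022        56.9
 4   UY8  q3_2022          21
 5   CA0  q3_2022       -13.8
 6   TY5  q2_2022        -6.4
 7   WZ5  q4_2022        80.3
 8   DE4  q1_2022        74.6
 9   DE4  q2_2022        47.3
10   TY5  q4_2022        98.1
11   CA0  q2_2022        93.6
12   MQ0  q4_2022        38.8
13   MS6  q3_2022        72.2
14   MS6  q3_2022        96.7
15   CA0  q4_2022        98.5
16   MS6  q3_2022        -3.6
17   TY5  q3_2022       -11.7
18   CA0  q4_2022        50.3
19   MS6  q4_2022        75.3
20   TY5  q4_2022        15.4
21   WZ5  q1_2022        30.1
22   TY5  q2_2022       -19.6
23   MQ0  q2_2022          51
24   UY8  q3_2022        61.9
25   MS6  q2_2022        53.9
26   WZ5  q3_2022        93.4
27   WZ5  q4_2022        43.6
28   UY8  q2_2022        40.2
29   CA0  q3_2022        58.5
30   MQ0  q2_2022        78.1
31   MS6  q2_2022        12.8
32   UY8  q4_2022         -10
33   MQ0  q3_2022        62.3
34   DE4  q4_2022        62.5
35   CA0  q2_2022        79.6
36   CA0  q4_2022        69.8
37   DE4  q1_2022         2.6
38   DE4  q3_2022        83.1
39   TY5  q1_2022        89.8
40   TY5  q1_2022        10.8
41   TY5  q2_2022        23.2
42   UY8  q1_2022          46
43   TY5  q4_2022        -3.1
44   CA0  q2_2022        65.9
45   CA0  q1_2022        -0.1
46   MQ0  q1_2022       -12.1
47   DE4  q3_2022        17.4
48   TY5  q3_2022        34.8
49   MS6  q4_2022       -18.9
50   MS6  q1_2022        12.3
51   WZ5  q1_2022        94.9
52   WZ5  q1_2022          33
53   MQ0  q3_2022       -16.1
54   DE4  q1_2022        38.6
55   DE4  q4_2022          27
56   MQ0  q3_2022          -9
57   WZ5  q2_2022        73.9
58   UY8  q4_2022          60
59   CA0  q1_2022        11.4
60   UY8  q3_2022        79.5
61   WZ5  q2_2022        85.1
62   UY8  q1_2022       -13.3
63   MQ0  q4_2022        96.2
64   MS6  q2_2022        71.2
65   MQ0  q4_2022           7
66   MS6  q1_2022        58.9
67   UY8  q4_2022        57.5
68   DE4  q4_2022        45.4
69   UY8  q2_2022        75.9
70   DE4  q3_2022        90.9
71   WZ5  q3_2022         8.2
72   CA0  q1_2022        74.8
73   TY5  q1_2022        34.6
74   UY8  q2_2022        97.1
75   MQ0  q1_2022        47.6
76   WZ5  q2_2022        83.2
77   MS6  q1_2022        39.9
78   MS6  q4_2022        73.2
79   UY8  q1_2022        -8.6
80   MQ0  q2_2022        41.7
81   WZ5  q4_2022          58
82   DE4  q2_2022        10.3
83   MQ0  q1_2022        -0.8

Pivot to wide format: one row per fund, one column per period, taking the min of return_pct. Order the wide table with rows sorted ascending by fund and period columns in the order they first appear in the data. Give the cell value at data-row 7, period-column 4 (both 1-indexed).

30.1

With rows sorted ascending by fund, row 7 is fund=WZ5. period columns in first-appearance order: q3_2022, q2_2022, q4_2022, q1_2022; column 4 is q1_2022.
Long rows with fund=WZ5, period=q1_2022: min(30.1, 94.9, 33) = 30.1.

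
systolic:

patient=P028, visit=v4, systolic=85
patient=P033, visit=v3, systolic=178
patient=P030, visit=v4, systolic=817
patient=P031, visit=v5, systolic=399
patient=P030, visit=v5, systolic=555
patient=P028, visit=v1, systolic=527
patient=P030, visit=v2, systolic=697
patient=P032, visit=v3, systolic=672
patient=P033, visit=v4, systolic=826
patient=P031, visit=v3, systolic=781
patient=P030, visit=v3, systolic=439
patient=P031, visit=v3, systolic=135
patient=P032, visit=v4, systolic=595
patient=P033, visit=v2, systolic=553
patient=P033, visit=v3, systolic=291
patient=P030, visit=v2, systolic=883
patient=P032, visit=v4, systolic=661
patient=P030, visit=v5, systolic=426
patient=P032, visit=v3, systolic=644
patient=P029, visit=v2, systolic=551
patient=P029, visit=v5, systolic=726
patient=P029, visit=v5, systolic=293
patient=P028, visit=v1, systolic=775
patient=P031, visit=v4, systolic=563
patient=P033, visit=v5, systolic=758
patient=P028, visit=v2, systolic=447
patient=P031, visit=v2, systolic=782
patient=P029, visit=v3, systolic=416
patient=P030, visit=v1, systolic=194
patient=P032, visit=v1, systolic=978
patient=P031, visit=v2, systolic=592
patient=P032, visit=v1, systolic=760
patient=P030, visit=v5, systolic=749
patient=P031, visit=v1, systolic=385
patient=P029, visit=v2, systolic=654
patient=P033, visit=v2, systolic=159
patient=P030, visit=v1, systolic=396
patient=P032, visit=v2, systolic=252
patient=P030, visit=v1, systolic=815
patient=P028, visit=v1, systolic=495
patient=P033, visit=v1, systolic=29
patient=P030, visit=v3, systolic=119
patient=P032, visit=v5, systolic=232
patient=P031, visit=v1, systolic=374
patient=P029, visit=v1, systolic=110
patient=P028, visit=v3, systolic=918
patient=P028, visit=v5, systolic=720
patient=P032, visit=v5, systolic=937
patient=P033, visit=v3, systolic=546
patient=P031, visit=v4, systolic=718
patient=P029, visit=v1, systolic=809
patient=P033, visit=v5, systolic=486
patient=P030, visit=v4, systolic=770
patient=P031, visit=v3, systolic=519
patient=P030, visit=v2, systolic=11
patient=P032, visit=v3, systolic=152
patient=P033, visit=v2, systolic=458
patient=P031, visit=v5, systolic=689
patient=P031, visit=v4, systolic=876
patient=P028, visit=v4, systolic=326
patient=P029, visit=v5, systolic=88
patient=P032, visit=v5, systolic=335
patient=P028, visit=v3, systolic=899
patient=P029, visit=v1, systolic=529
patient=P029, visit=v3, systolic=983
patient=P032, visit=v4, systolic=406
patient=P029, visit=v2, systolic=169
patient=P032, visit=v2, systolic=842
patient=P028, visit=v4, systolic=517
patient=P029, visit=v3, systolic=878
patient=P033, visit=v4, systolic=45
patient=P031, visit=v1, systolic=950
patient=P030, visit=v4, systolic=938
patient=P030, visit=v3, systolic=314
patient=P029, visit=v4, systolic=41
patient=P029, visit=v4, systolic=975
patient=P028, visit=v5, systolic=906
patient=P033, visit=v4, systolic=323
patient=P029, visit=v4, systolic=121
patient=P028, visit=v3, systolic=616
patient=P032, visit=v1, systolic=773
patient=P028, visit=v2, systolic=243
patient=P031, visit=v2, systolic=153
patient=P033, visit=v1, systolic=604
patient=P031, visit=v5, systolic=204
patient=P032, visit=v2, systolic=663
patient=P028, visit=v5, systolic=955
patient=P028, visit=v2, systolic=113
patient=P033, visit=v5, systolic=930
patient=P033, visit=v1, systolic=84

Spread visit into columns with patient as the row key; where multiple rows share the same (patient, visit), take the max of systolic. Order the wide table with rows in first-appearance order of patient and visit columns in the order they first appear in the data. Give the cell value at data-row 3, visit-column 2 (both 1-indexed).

With rows in first-appearance order of patient, row 3 is patient=P030. visit columns in first-appearance order: v4, v3, v5, v1, v2; column 2 is v3.
Long rows with patient=P030, visit=v3: max(439, 119, 314) = 439.

439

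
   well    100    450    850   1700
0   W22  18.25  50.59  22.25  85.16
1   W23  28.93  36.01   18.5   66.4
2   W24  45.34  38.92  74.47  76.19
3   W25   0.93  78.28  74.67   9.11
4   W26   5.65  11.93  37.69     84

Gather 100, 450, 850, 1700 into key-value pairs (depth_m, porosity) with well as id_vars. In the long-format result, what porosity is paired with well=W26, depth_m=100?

5.65

Unpivoting turns each (well, wide-column) pair into one long row.
The wide cell at row W26, column 100 holds 5.65, so the long row (W26, 100) has porosity=5.65.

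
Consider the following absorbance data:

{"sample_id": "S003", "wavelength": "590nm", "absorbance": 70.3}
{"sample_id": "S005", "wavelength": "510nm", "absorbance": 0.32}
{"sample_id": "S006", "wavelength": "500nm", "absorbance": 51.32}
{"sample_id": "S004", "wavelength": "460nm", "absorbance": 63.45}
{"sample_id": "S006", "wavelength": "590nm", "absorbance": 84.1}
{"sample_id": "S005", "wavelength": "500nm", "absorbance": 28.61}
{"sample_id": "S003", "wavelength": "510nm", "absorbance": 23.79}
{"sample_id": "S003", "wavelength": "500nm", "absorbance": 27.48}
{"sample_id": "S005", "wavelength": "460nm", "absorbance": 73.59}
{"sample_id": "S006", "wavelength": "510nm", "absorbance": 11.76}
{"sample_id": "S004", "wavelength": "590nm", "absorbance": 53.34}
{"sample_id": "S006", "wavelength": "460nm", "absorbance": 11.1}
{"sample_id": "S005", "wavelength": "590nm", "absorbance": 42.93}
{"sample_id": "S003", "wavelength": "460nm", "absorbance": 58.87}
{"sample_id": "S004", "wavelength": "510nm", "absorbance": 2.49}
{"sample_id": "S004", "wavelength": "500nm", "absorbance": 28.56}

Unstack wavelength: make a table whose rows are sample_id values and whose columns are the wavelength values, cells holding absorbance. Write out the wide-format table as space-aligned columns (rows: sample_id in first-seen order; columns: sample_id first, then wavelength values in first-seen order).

Columns: sample_id plus the 4 distinct wavelength values (590nm, 510nm, 500nm, 460nm).
For example, row S003 column 590nm takes absorbance=70.3 from the long row (S003, 590nm).

sample_id  590nm  510nm  500nm  460nm
S003       70.3   23.79  27.48  58.87
S005       42.93  0.32   28.61  73.59
S006       84.1   11.76  51.32  11.1 
S004       53.34  2.49   28.56  63.45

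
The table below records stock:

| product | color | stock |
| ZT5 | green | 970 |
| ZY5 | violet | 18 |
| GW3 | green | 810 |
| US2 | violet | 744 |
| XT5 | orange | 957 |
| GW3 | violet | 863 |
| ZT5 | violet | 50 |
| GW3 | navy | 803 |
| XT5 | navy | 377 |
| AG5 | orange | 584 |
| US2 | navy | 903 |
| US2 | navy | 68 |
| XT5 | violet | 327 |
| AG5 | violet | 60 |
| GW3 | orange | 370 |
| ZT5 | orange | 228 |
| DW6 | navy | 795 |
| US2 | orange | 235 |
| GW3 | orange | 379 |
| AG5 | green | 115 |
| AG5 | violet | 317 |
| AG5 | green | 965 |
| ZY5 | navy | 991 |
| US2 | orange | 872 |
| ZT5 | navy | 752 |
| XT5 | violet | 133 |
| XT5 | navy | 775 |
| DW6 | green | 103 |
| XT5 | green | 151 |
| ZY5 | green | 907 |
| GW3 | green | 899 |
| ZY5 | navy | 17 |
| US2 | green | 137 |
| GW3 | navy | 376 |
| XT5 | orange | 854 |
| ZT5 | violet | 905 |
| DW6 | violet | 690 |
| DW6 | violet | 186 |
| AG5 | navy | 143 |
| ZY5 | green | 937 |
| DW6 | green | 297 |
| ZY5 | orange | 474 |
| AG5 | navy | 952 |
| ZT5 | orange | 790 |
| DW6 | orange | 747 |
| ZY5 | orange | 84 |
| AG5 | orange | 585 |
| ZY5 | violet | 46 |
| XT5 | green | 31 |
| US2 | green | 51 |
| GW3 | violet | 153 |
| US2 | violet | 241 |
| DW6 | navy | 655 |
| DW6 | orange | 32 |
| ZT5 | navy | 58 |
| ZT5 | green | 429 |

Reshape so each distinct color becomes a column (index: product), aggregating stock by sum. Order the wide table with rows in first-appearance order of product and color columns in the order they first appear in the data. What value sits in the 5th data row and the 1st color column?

With rows in first-appearance order of product, row 5 is product=XT5. color columns in first-appearance order: green, violet, orange, navy; column 1 is green.
Long rows with product=XT5, color=green: 151 + 31 = 182.

182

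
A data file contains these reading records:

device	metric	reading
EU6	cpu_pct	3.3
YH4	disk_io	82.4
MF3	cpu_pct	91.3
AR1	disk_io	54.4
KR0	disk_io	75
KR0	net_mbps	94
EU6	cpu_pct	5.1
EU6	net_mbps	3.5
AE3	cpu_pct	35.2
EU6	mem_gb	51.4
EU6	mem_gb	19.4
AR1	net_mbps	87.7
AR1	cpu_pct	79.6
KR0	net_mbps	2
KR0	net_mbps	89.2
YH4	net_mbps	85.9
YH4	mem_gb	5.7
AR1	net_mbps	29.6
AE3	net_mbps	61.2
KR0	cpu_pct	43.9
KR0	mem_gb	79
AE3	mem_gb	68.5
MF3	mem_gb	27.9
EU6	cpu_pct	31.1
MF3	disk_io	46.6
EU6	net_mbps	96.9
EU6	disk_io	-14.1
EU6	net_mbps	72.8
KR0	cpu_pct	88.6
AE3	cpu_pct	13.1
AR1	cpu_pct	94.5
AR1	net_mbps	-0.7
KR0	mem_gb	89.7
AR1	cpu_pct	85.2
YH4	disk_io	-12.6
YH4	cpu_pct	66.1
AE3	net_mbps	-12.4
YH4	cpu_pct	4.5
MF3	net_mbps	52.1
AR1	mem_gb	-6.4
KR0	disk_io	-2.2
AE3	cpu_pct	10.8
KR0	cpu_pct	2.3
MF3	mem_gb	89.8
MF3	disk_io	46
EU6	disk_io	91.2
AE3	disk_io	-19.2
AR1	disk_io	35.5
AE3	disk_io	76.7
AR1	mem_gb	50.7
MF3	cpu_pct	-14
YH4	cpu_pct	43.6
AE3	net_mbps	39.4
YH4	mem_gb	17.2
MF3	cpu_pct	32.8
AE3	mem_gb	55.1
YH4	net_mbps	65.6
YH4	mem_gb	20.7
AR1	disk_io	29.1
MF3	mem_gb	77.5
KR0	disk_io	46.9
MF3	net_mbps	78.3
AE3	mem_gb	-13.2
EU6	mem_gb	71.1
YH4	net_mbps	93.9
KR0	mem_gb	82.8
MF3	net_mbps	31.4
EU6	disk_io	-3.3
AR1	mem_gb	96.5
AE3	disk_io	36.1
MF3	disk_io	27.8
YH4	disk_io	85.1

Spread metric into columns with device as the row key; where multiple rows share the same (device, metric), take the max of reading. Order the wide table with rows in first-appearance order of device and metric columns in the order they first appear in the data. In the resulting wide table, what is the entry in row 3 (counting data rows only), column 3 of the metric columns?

With rows in first-appearance order of device, row 3 is device=MF3. metric columns in first-appearance order: cpu_pct, disk_io, net_mbps, mem_gb; column 3 is net_mbps.
Long rows with device=MF3, metric=net_mbps: max(52.1, 78.3, 31.4) = 78.3.

78.3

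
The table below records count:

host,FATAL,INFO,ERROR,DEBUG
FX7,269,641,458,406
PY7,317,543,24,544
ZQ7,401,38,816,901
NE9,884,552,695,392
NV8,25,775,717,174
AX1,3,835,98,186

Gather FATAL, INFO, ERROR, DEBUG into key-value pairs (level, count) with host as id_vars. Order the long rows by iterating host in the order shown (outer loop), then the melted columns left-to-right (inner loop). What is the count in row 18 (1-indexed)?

775

24 rows total (6 × 4). Row 18: index ⌊(18-1)/4⌋ = 4 into host → NV8; (18-1) mod 4 = 1 into the melted columns → INFO.
So row 18 is (NV8, INFO, 775); count = 775.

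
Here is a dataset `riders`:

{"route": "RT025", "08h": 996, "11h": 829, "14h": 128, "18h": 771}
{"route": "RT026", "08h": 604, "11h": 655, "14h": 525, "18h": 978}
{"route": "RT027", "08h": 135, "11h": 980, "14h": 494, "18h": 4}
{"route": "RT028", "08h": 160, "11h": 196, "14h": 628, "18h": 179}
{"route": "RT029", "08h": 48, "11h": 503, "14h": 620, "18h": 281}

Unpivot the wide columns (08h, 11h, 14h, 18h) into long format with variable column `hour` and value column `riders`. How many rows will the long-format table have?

5 route values × 4 melted columns = 20 rows.

20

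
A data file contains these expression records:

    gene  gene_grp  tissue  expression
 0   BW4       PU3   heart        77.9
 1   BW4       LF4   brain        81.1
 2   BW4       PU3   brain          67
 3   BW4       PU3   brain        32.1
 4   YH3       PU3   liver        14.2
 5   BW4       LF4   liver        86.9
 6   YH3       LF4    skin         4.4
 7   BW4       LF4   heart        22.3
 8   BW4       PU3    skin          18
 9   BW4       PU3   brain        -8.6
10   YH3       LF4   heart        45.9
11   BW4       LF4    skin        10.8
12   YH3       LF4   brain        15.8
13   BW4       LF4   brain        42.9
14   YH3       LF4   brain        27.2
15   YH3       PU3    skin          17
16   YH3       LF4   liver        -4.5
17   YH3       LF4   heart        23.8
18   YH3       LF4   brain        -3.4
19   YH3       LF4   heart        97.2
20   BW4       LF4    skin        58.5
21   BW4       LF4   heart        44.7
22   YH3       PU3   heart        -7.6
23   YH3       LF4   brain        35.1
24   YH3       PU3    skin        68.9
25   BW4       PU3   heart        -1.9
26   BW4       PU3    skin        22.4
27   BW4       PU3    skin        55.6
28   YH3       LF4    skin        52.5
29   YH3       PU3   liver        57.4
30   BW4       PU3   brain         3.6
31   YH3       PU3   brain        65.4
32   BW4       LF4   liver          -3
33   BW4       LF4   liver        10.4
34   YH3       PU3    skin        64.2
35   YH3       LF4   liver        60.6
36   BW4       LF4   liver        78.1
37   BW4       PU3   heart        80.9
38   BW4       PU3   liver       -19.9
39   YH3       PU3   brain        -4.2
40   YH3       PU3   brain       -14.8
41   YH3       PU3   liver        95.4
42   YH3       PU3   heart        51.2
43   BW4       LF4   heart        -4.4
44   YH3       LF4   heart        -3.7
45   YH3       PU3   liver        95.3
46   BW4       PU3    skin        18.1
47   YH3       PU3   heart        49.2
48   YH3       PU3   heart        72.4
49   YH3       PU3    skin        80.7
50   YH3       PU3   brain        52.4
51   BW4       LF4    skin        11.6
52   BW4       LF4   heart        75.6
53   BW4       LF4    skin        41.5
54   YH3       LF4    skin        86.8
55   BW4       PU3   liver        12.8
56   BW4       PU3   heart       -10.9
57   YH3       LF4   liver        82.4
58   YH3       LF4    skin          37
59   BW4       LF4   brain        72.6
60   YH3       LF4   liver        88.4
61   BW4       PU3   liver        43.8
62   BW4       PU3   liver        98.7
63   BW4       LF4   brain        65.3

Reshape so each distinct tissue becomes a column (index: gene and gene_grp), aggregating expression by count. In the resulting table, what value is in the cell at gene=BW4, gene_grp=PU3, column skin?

4

Rows with gene=BW4, gene_grp=PU3 and tissue=skin: expression values are 18, 22.4, 55.6, 18.1.
4 rows match — count = 4.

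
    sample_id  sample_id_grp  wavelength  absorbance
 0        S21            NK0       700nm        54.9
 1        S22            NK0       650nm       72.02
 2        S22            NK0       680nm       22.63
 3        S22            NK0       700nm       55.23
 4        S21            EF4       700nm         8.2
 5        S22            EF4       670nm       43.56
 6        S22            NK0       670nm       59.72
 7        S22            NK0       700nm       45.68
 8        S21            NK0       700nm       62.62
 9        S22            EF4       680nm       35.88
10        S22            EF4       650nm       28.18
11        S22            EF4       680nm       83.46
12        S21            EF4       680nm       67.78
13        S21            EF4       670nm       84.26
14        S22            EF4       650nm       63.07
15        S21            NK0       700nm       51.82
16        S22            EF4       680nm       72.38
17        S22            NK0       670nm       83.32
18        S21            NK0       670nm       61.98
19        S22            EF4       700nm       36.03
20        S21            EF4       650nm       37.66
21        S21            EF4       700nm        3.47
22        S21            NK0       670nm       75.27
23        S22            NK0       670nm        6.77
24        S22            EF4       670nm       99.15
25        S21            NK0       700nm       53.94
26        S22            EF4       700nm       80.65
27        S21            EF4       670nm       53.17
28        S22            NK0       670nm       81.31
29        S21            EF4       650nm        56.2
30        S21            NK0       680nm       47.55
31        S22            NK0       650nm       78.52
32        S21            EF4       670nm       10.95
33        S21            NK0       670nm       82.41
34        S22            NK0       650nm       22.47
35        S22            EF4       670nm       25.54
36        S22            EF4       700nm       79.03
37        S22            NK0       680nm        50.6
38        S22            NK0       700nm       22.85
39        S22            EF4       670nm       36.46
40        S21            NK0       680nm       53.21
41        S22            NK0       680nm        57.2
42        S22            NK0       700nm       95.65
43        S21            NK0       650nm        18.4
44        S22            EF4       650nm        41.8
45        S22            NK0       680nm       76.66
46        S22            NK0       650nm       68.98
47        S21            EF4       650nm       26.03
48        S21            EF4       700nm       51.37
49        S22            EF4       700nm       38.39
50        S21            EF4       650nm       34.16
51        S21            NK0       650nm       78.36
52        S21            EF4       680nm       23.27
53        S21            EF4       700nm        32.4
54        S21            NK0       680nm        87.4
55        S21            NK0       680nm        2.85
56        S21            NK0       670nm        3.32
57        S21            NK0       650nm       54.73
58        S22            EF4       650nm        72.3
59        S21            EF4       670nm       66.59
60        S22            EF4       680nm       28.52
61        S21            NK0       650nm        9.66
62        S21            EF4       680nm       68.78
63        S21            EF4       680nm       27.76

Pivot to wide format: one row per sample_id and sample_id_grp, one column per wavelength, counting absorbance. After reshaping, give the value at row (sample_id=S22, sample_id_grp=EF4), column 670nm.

4

Rows with sample_id=S22, sample_id_grp=EF4 and wavelength=670nm: absorbance values are 43.56, 99.15, 25.54, 36.46.
4 rows match — count = 4.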